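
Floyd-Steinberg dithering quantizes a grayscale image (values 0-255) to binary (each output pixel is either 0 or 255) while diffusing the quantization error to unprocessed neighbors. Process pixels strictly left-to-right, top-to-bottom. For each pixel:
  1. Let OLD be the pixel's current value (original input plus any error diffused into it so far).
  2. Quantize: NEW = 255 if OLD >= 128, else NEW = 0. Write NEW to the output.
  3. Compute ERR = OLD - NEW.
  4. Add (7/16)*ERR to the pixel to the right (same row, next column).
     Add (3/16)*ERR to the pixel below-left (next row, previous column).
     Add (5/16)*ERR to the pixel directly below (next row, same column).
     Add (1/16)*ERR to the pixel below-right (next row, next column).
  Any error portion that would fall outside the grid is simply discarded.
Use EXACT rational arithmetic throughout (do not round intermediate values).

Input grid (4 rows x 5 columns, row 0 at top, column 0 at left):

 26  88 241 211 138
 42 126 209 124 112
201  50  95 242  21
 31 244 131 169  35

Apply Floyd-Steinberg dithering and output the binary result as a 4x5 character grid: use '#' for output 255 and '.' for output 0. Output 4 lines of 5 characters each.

(0,0): OLD=26 → NEW=0, ERR=26
(0,1): OLD=795/8 → NEW=0, ERR=795/8
(0,2): OLD=36413/128 → NEW=255, ERR=3773/128
(0,3): OLD=458539/2048 → NEW=255, ERR=-63701/2048
(0,4): OLD=4076077/32768 → NEW=0, ERR=4076077/32768
(1,0): OLD=8801/128 → NEW=0, ERR=8801/128
(1,1): OLD=198951/1024 → NEW=255, ERR=-62169/1024
(1,2): OLD=6292403/32768 → NEW=255, ERR=-2063437/32768
(1,3): OLD=14666423/131072 → NEW=0, ERR=14666423/131072
(1,4): OLD=414990661/2097152 → NEW=255, ERR=-119783099/2097152
(2,0): OLD=3458717/16384 → NEW=255, ERR=-719203/16384
(2,1): OLD=2261263/524288 → NEW=0, ERR=2261263/524288
(2,2): OLD=791838189/8388608 → NEW=0, ERR=791838189/8388608
(2,3): OLD=40751175799/134217728 → NEW=255, ERR=6525655159/134217728
(2,4): OLD=67464568193/2147483648 → NEW=0, ERR=67464568193/2147483648
(3,0): OLD=151758157/8388608 → NEW=0, ERR=151758157/8388608
(3,1): OLD=17999808201/67108864 → NEW=255, ERR=887047881/67108864
(3,2): OLD=377241932147/2147483648 → NEW=255, ERR=-170366398093/2147483648
(3,3): OLD=692673461403/4294967296 → NEW=255, ERR=-402543199077/4294967296
(3,4): OLD=470845939239/68719476736 → NEW=0, ERR=470845939239/68719476736
Row 0: ..##.
Row 1: .##.#
Row 2: #..#.
Row 3: .###.

Answer: ..##.
.##.#
#..#.
.###.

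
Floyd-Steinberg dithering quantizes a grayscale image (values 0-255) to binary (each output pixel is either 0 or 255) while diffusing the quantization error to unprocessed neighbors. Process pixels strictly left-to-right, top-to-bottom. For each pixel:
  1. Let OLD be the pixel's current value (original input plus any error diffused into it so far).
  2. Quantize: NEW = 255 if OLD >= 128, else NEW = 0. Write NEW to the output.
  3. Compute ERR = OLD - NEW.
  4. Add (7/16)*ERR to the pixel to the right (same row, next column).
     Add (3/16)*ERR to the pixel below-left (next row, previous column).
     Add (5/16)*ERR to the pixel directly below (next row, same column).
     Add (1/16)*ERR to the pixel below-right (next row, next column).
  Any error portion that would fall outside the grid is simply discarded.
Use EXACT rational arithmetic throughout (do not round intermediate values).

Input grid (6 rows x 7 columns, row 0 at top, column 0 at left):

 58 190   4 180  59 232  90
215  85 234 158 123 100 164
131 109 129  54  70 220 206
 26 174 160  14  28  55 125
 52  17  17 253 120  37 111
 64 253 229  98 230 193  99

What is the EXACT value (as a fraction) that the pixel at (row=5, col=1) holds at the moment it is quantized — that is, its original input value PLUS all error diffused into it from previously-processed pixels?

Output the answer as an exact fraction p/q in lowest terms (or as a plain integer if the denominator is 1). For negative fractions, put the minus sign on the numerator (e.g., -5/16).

(0,0): OLD=58 → NEW=0, ERR=58
(0,1): OLD=1723/8 → NEW=255, ERR=-317/8
(0,2): OLD=-1707/128 → NEW=0, ERR=-1707/128
(0,3): OLD=356691/2048 → NEW=255, ERR=-165549/2048
(0,4): OLD=774469/32768 → NEW=0, ERR=774469/32768
(0,5): OLD=127056099/524288 → NEW=255, ERR=-6637341/524288
(0,6): OLD=708513333/8388608 → NEW=0, ERR=708513333/8388608
(1,0): OLD=28889/128 → NEW=255, ERR=-3751/128
(1,1): OLD=62383/1024 → NEW=0, ERR=62383/1024
(1,2): OLD=7826715/32768 → NEW=255, ERR=-529125/32768
(1,3): OLD=16944031/131072 → NEW=255, ERR=-16479329/131072
(1,4): OLD=570042525/8388608 → NEW=0, ERR=570042525/8388608
(1,5): OLD=9602443629/67108864 → NEW=255, ERR=-7510316691/67108864
(1,6): OLD=151012395971/1073741824 → NEW=255, ERR=-122791769149/1073741824
(2,0): OLD=2183413/16384 → NEW=255, ERR=-1994507/16384
(2,1): OLD=36657943/524288 → NEW=0, ERR=36657943/524288
(2,2): OLD=1130594181/8388608 → NEW=255, ERR=-1008500859/8388608
(2,3): OLD=-1755231203/67108864 → NEW=0, ERR=-1755231203/67108864
(2,4): OLD=27354321869/536870912 → NEW=0, ERR=27354321869/536870912
(2,5): OLD=3266296527119/17179869184 → NEW=255, ERR=-1114570114801/17179869184
(2,6): OLD=37076875422041/274877906944 → NEW=255, ERR=-33016990848679/274877906944
(3,0): OLD=8956517/8388608 → NEW=0, ERR=8956517/8388608
(3,1): OLD=11151262785/67108864 → NEW=255, ERR=-5961497535/67108864
(3,2): OLD=44577348915/536870912 → NEW=0, ERR=44577348915/536870912
(3,3): OLD=94902547301/2147483648 → NEW=0, ERR=94902547301/2147483648
(3,4): OLD=13594766009957/274877906944 → NEW=0, ERR=13594766009957/274877906944
(3,5): OLD=81422375623615/2199023255552 → NEW=0, ERR=81422375623615/2199023255552
(3,6): OLD=3504658531827617/35184372088832 → NEW=0, ERR=3504658531827617/35184372088832
(4,0): OLD=38308342923/1073741824 → NEW=0, ERR=38308342923/1073741824
(4,1): OLD=351906901455/17179869184 → NEW=0, ERR=351906901455/17179869184
(4,2): OLD=15020166320897/274877906944 → NEW=0, ERR=15020166320897/274877906944
(4,3): OLD=671096231251291/2199023255552 → NEW=255, ERR=110345301085531/2199023255552
(4,4): OLD=2939889866981953/17592186044416 → NEW=255, ERR=-1546117574344127/17592186044416
(4,5): OLD=17951397930417313/562949953421312 → NEW=0, ERR=17951397930417313/562949953421312
(4,6): OLD=1426675713495026103/9007199254740992 → NEW=255, ERR=-870160096463926857/9007199254740992
(5,0): OLD=21712574182621/274877906944 → NEW=0, ERR=21712574182621/274877906944
(5,1): OLD=673856886727519/2199023255552 → NEW=255, ERR=113105956561759/2199023255552
Target (5,1): original=253, with diffused error = 673856886727519/2199023255552

Answer: 673856886727519/2199023255552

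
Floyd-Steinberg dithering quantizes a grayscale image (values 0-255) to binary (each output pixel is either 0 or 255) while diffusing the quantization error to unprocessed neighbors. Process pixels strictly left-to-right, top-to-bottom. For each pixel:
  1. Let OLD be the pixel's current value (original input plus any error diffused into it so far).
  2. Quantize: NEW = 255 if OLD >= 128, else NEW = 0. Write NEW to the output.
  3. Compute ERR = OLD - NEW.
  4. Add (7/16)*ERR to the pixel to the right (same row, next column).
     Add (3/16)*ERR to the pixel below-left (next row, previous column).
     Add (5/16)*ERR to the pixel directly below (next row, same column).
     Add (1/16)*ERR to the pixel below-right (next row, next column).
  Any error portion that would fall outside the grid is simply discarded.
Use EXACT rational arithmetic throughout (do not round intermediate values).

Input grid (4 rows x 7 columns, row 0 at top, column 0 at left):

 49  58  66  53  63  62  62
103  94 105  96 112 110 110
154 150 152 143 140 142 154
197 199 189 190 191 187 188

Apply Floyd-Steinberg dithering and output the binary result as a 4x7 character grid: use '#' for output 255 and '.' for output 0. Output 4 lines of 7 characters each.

(0,0): OLD=49 → NEW=0, ERR=49
(0,1): OLD=1271/16 → NEW=0, ERR=1271/16
(0,2): OLD=25793/256 → NEW=0, ERR=25793/256
(0,3): OLD=397639/4096 → NEW=0, ERR=397639/4096
(0,4): OLD=6912241/65536 → NEW=0, ERR=6912241/65536
(0,5): OLD=113397399/1048576 → NEW=0, ERR=113397399/1048576
(0,6): OLD=1833969185/16777216 → NEW=0, ERR=1833969185/16777216
(1,0): OLD=34101/256 → NEW=255, ERR=-31179/256
(1,1): OLD=179187/2048 → NEW=0, ERR=179187/2048
(1,2): OLD=12971631/65536 → NEW=255, ERR=-3740049/65536
(1,3): OLD=33408451/262144 → NEW=0, ERR=33408451/262144
(1,4): OLD=3809451881/16777216 → NEW=255, ERR=-468738199/16777216
(1,5): OLD=21294982969/134217728 → NEW=255, ERR=-12930537671/134217728
(1,6): OLD=233583072055/2147483648 → NEW=0, ERR=233583072055/2147483648
(2,0): OLD=4336673/32768 → NEW=255, ERR=-4019167/32768
(2,1): OLD=110486011/1048576 → NEW=0, ERR=110486011/1048576
(2,2): OLD=3516980145/16777216 → NEW=255, ERR=-761209935/16777216
(2,3): OLD=20692418921/134217728 → NEW=255, ERR=-13533101719/134217728
(2,4): OLD=82739992313/1073741824 → NEW=0, ERR=82739992313/1073741824
(2,5): OLD=5643750453651/34359738368 → NEW=255, ERR=-3117982830189/34359738368
(2,6): OLD=78212943648053/549755813888 → NEW=255, ERR=-61974788893387/549755813888
(3,0): OLD=2993502865/16777216 → NEW=255, ERR=-1284687215/16777216
(3,1): OLD=24461641405/134217728 → NEW=255, ERR=-9763879235/134217728
(3,2): OLD=140310880839/1073741824 → NEW=255, ERR=-133493284281/1073741824
(3,3): OLD=496975156833/4294967296 → NEW=0, ERR=496975156833/4294967296
(3,4): OLD=133253945474705/549755813888 → NEW=255, ERR=-6933787066735/549755813888
(3,5): OLD=601666384327363/4398046511104 → NEW=255, ERR=-519835476004157/4398046511104
(3,6): OLD=6712382215372061/70368744177664 → NEW=0, ERR=6712382215372061/70368744177664
Row 0: .......
Row 1: #.#.##.
Row 2: #.##.##
Row 3: ###.##.

Answer: .......
#.#.##.
#.##.##
###.##.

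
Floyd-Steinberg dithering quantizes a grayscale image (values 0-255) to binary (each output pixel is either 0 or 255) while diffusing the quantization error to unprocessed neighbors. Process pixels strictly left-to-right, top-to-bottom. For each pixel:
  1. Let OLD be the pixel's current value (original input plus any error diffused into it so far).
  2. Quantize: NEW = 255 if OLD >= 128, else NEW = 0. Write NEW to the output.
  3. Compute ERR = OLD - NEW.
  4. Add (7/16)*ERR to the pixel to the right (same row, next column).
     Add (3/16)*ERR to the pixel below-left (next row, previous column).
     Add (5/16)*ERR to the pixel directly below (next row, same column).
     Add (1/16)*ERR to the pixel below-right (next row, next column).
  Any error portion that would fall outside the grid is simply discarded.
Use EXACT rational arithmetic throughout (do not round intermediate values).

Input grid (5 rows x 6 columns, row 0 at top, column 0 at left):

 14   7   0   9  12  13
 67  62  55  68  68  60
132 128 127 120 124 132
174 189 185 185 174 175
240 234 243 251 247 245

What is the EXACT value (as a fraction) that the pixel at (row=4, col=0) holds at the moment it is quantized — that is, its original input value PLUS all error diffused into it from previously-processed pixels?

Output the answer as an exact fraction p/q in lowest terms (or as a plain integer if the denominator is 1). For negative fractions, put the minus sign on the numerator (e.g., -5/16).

(0,0): OLD=14 → NEW=0, ERR=14
(0,1): OLD=105/8 → NEW=0, ERR=105/8
(0,2): OLD=735/128 → NEW=0, ERR=735/128
(0,3): OLD=23577/2048 → NEW=0, ERR=23577/2048
(0,4): OLD=558255/32768 → NEW=0, ERR=558255/32768
(0,5): OLD=10723529/524288 → NEW=0, ERR=10723529/524288
(1,0): OLD=9451/128 → NEW=0, ERR=9451/128
(1,1): OLD=102765/1024 → NEW=0, ERR=102765/1024
(1,2): OLD=3397361/32768 → NEW=0, ERR=3397361/32768
(1,3): OLD=15795549/131072 → NEW=0, ERR=15795549/131072
(1,4): OLD=1095567415/8388608 → NEW=255, ERR=-1043527625/8388608
(1,5): OLD=1749165905/134217728 → NEW=0, ERR=1749165905/134217728
(2,0): OLD=2849023/16384 → NEW=255, ERR=-1328897/16384
(2,1): OLD=77558245/524288 → NEW=255, ERR=-56135195/524288
(2,2): OLD=1186357999/8388608 → NEW=255, ERR=-952737041/8388608
(2,3): OLD=6115342647/67108864 → NEW=0, ERR=6115342647/67108864
(2,4): OLD=289842699301/2147483648 → NEW=255, ERR=-257765630939/2147483648
(2,5): OLD=2603916248403/34359738368 → NEW=0, ERR=2603916248403/34359738368
(3,0): OLD=1078588687/8388608 → NEW=255, ERR=-1060506353/8388608
(3,1): OLD=4957092067/67108864 → NEW=0, ERR=4957092067/67108864
(3,2): OLD=103196561625/536870912 → NEW=255, ERR=-33705520935/536870912
(3,3): OLD=5374054260107/34359738368 → NEW=255, ERR=-3387679023733/34359738368
(3,4): OLD=31132656077867/274877906944 → NEW=0, ERR=31132656077867/274877906944
(3,5): OLD=1058749381164197/4398046511104 → NEW=255, ERR=-62752479167323/4398046511104
(4,0): OLD=230149059841/1073741824 → NEW=255, ERR=-43655105279/1073741824
Target (4,0): original=240, with diffused error = 230149059841/1073741824

Answer: 230149059841/1073741824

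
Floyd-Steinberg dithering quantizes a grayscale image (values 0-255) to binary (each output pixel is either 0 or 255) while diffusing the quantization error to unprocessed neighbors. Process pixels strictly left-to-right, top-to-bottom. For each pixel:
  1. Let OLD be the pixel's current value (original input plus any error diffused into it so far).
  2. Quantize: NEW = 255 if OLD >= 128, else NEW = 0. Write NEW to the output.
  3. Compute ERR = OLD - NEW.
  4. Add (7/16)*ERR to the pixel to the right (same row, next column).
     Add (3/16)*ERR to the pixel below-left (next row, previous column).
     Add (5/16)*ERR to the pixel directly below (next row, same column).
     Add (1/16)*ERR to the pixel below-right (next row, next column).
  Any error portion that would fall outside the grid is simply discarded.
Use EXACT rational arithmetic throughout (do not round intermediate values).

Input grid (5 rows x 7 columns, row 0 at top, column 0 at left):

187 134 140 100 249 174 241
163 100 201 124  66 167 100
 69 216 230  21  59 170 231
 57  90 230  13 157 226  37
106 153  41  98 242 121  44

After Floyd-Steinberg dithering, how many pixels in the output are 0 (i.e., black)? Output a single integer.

Answer: 16

Derivation:
(0,0): OLD=187 → NEW=255, ERR=-68
(0,1): OLD=417/4 → NEW=0, ERR=417/4
(0,2): OLD=11879/64 → NEW=255, ERR=-4441/64
(0,3): OLD=71313/1024 → NEW=0, ERR=71313/1024
(0,4): OLD=4578807/16384 → NEW=255, ERR=400887/16384
(0,5): OLD=48419265/262144 → NEW=255, ERR=-18427455/262144
(0,6): OLD=881835079/4194304 → NEW=255, ERR=-187712441/4194304
(1,0): OLD=10323/64 → NEW=255, ERR=-5997/64
(1,1): OLD=38053/512 → NEW=0, ERR=38053/512
(1,2): OLD=3791337/16384 → NEW=255, ERR=-386583/16384
(1,3): OLD=8892645/65536 → NEW=255, ERR=-7819035/65536
(1,4): OLD=52935807/4194304 → NEW=0, ERR=52935807/4194304
(1,5): OLD=4821512143/33554432 → NEW=255, ERR=-3734868017/33554432
(1,6): OLD=17675803201/536870912 → NEW=0, ERR=17675803201/536870912
(2,0): OLD=439527/8192 → NEW=0, ERR=439527/8192
(2,1): OLD=66169981/262144 → NEW=255, ERR=-676739/262144
(2,2): OLD=854680823/4194304 → NEW=255, ERR=-214866697/4194304
(2,3): OLD=-1268514881/33554432 → NEW=0, ERR=-1268514881/33554432
(2,4): OLD=4852630975/268435456 → NEW=0, ERR=4852630975/268435456
(2,5): OLD=1289239465829/8589934592 → NEW=255, ERR=-901193855131/8589934592
(2,6): OLD=25897979309843/137438953472 → NEW=255, ERR=-9148953825517/137438953472
(3,0): OLD=307369431/4194304 → NEW=0, ERR=307369431/4194304
(3,1): OLD=3858841195/33554432 → NEW=0, ERR=3858841195/33554432
(3,2): OLD=69002681505/268435456 → NEW=255, ERR=551640225/268435456
(3,3): OLD=2440471375/1073741824 → NEW=0, ERR=2440471375/1073741824
(3,4): OLD=19462681673175/137438953472 → NEW=255, ERR=-15584251462185/137438953472
(3,5): OLD=145415836345813/1099511627776 → NEW=255, ERR=-134959628737067/1099511627776
(3,6): OLD=-775117483993525/17592186044416 → NEW=0, ERR=-775117483993525/17592186044416
(4,0): OLD=80779617497/536870912 → NEW=255, ERR=-56122465063/536870912
(4,1): OLD=1272763161253/8589934592 → NEW=255, ERR=-917670159707/8589934592
(4,2): OLD=346003069323/137438953472 → NEW=0, ERR=346003069323/137438953472
(4,3): OLD=86508943809001/1099511627776 → NEW=0, ERR=86508943809001/1099511627776
(4,4): OLD=1918560863700539/8796093022208 → NEW=255, ERR=-324442856962501/8796093022208
(4,5): OLD=14399365246408747/281474976710656 → NEW=0, ERR=14399365246408747/281474976710656
(4,6): OLD=202394876652991901/4503599627370496 → NEW=0, ERR=202394876652991901/4503599627370496
Output grid:
  Row 0: #.#.###  (2 black, running=2)
  Row 1: #.##.#.  (3 black, running=5)
  Row 2: .##..##  (3 black, running=8)
  Row 3: ..#.##.  (4 black, running=12)
  Row 4: ##..#..  (4 black, running=16)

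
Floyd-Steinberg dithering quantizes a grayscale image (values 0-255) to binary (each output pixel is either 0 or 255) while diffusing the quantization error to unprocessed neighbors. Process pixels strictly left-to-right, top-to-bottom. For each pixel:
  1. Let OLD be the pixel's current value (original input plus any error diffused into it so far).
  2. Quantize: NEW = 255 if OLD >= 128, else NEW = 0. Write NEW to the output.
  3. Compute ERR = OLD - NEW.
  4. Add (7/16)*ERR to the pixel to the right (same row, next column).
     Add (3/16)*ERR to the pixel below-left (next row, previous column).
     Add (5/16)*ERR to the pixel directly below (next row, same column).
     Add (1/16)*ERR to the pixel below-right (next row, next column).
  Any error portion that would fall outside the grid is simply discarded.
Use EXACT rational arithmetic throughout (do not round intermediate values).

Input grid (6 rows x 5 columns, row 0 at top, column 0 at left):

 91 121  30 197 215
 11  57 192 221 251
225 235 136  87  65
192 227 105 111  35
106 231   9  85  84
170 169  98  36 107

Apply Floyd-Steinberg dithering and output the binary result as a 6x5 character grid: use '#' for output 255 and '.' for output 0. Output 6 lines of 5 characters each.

(0,0): OLD=91 → NEW=0, ERR=91
(0,1): OLD=2573/16 → NEW=255, ERR=-1507/16
(0,2): OLD=-2869/256 → NEW=0, ERR=-2869/256
(0,3): OLD=786829/4096 → NEW=255, ERR=-257651/4096
(0,4): OLD=12286683/65536 → NEW=255, ERR=-4424997/65536
(1,0): OLD=5575/256 → NEW=0, ERR=5575/256
(1,1): OLD=83313/2048 → NEW=0, ERR=83313/2048
(1,2): OLD=12361029/65536 → NEW=255, ERR=-4350651/65536
(1,3): OLD=41664801/262144 → NEW=255, ERR=-25181919/262144
(1,4): OLD=771507267/4194304 → NEW=255, ERR=-298040253/4194304
(2,0): OLD=7845739/32768 → NEW=255, ERR=-510101/32768
(2,1): OLD=240979273/1048576 → NEW=255, ERR=-26407607/1048576
(2,2): OLD=1489269275/16777216 → NEW=0, ERR=1489269275/16777216
(2,3): OLD=21030305825/268435456 → NEW=0, ERR=21030305825/268435456
(2,4): OLD=305225848999/4294967296 → NEW=0, ERR=305225848999/4294967296
(3,0): OLD=3060386491/16777216 → NEW=255, ERR=-1217803589/16777216
(3,1): OLD=27252125471/134217728 → NEW=255, ERR=-6973395169/134217728
(3,2): OLD=528816145797/4294967296 → NEW=0, ERR=528816145797/4294967296
(3,3): OLD=1788616235709/8589934592 → NEW=255, ERR=-401817085251/8589934592
(3,4): OLD=5722872051153/137438953472 → NEW=0, ERR=5722872051153/137438953472
(4,0): OLD=158000937621/2147483648 → NEW=0, ERR=158000937621/2147483648
(4,1): OLD=18245159744277/68719476736 → NEW=255, ERR=721693176597/68719476736
(4,2): OLD=44038760177371/1099511627776 → NEW=0, ERR=44038760177371/1099511627776
(4,3): OLD=1819170063008021/17592186044416 → NEW=0, ERR=1819170063008021/17592186044416
(4,4): OLD=39217805206895123/281474976710656 → NEW=255, ERR=-32558313854322157/281474976710656
(5,0): OLD=214362206271071/1099511627776 → NEW=255, ERR=-66013258811809/1099511627776
(5,1): OLD=1390867422272733/8796093022208 → NEW=255, ERR=-852136298390307/8796093022208
(5,2): OLD=24820003996602565/281474976710656 → NEW=0, ERR=24820003996602565/281474976710656
(5,3): OLD=98750550161159499/1125899906842624 → NEW=0, ERR=98750550161159499/1125899906842624
(5,4): OLD=2084055098588758985/18014398509481984 → NEW=0, ERR=2084055098588758985/18014398509481984
Row 0: .#.##
Row 1: ..###
Row 2: ##...
Row 3: ##.#.
Row 4: .#..#
Row 5: ##...

Answer: .#.##
..###
##...
##.#.
.#..#
##...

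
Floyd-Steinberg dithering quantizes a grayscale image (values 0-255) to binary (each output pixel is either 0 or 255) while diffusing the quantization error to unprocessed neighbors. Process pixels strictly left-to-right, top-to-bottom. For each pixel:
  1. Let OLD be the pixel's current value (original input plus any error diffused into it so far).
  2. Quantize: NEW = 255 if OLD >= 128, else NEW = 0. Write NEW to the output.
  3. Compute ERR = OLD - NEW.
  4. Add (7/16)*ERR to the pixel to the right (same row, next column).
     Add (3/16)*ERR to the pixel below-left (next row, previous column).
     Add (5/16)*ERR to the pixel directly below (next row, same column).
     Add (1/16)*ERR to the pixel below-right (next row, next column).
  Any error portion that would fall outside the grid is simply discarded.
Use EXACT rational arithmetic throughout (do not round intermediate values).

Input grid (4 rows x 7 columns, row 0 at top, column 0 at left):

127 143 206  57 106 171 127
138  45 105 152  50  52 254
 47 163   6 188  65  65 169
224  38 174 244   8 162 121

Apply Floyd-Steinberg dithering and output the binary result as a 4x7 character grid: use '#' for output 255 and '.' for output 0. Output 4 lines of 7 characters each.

(0,0): OLD=127 → NEW=0, ERR=127
(0,1): OLD=3177/16 → NEW=255, ERR=-903/16
(0,2): OLD=46415/256 → NEW=255, ERR=-18865/256
(0,3): OLD=101417/4096 → NEW=0, ERR=101417/4096
(0,4): OLD=7656735/65536 → NEW=0, ERR=7656735/65536
(0,5): OLD=232903641/1048576 → NEW=255, ERR=-34483239/1048576
(0,6): OLD=1889323759/16777216 → NEW=0, ERR=1889323759/16777216
(1,0): OLD=42779/256 → NEW=255, ERR=-22501/256
(1,1): OLD=-34755/2048 → NEW=0, ERR=-34755/2048
(1,2): OLD=4958593/65536 → NEW=0, ERR=4958593/65536
(1,3): OLD=55086957/262144 → NEW=255, ERR=-11759763/262144
(1,4): OLD=1044639271/16777216 → NEW=0, ERR=1044639271/16777216
(1,5): OLD=13070277463/134217728 → NEW=0, ERR=13070277463/134217728
(1,6): OLD=708111884601/2147483648 → NEW=255, ERR=160503554361/2147483648
(2,0): OLD=535791/32768 → NEW=0, ERR=535791/32768
(2,1): OLD=181973685/1048576 → NEW=255, ERR=-85413195/1048576
(2,2): OLD=-259453345/16777216 → NEW=0, ERR=-259453345/16777216
(2,3): OLD=24644942887/134217728 → NEW=255, ERR=-9580577753/134217728
(2,4): OLD=73748898711/1073741824 → NEW=0, ERR=73748898711/1073741824
(2,5): OLD=4926714262685/34359738368 → NEW=255, ERR=-3835019021155/34359738368
(2,6): OLD=82249874778395/549755813888 → NEW=255, ERR=-57937857763045/549755813888
(3,0): OLD=3587583359/16777216 → NEW=255, ERR=-690606721/16777216
(3,1): OLD=-985395181/134217728 → NEW=0, ERR=-985395181/134217728
(3,2): OLD=158355816233/1073741824 → NEW=255, ERR=-115448348887/1073741824
(3,3): OLD=801292052655/4294967296 → NEW=255, ERR=-293924607825/4294967296
(3,4): OLD=-14219592701569/549755813888 → NEW=0, ERR=-14219592701569/549755813888
(3,5): OLD=441287130922605/4398046511104 → NEW=0, ERR=441287130922605/4398046511104
(3,6): OLD=8795231216725939/70368744177664 → NEW=0, ERR=8795231216725939/70368744177664
Row 0: .##..#.
Row 1: #..#..#
Row 2: .#.#.##
Row 3: #.##...

Answer: .##..#.
#..#..#
.#.#.##
#.##...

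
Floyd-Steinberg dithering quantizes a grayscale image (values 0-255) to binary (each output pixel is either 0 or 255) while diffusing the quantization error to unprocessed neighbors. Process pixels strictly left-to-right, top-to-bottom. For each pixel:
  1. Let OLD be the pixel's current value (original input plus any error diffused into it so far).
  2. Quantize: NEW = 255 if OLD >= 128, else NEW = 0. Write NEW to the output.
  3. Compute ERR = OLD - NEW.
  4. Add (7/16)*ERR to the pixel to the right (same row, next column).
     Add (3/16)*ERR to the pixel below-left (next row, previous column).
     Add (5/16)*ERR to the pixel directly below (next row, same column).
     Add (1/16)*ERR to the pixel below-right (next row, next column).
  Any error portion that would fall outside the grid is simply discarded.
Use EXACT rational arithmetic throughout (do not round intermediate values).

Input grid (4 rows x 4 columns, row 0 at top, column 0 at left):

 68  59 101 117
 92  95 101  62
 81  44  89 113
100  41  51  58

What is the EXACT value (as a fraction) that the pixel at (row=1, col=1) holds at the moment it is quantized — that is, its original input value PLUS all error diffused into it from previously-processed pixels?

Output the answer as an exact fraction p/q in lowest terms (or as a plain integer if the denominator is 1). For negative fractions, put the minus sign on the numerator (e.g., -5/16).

Answer: 25935/512

Derivation:
(0,0): OLD=68 → NEW=0, ERR=68
(0,1): OLD=355/4 → NEW=0, ERR=355/4
(0,2): OLD=8949/64 → NEW=255, ERR=-7371/64
(0,3): OLD=68211/1024 → NEW=0, ERR=68211/1024
(1,0): OLD=8313/64 → NEW=255, ERR=-8007/64
(1,1): OLD=25935/512 → NEW=0, ERR=25935/512
Target (1,1): original=95, with diffused error = 25935/512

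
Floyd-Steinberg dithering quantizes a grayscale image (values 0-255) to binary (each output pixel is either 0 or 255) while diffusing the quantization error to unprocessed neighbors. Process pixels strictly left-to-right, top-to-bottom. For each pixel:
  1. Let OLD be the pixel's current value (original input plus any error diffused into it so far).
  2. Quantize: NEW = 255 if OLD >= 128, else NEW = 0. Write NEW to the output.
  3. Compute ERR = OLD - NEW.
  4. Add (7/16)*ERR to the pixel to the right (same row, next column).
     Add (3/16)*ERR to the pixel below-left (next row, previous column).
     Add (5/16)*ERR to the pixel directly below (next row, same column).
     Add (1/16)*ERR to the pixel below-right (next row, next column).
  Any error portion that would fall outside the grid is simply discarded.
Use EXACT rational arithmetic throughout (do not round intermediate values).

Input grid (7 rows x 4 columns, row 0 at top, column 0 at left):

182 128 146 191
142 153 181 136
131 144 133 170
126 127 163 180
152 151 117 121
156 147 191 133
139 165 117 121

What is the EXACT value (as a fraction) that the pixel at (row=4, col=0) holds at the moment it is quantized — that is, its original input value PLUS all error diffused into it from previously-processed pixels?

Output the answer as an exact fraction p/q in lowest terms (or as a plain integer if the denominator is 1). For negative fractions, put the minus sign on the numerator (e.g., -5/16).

Answer: 597202024235/4294967296

Derivation:
(0,0): OLD=182 → NEW=255, ERR=-73
(0,1): OLD=1537/16 → NEW=0, ERR=1537/16
(0,2): OLD=48135/256 → NEW=255, ERR=-17145/256
(0,3): OLD=662321/4096 → NEW=255, ERR=-382159/4096
(1,0): OLD=35123/256 → NEW=255, ERR=-30157/256
(1,1): OLD=234213/2048 → NEW=0, ERR=234213/2048
(1,2): OLD=13016393/65536 → NEW=255, ERR=-3695287/65536
(1,3): OLD=81777487/1048576 → NEW=0, ERR=81777487/1048576
(2,0): OLD=3788967/32768 → NEW=0, ERR=3788967/32768
(2,1): OLD=222708509/1048576 → NEW=255, ERR=-44678371/1048576
(2,2): OLD=248530961/2097152 → NEW=0, ERR=248530961/2097152
(2,3): OLD=8143495853/33554432 → NEW=255, ERR=-412884307/33554432
(3,0): OLD=2586128823/16777216 → NEW=255, ERR=-1692061257/16777216
(3,1): OLD=26577298601/268435456 → NEW=0, ERR=26577298601/268435456
(3,2): OLD=1023833688151/4294967296 → NEW=255, ERR=-71382972329/4294967296
(3,3): OLD=12114570457825/68719476736 → NEW=255, ERR=-5408896109855/68719476736
(4,0): OLD=597202024235/4294967296 → NEW=255, ERR=-498014636245/4294967296
Target (4,0): original=152, with diffused error = 597202024235/4294967296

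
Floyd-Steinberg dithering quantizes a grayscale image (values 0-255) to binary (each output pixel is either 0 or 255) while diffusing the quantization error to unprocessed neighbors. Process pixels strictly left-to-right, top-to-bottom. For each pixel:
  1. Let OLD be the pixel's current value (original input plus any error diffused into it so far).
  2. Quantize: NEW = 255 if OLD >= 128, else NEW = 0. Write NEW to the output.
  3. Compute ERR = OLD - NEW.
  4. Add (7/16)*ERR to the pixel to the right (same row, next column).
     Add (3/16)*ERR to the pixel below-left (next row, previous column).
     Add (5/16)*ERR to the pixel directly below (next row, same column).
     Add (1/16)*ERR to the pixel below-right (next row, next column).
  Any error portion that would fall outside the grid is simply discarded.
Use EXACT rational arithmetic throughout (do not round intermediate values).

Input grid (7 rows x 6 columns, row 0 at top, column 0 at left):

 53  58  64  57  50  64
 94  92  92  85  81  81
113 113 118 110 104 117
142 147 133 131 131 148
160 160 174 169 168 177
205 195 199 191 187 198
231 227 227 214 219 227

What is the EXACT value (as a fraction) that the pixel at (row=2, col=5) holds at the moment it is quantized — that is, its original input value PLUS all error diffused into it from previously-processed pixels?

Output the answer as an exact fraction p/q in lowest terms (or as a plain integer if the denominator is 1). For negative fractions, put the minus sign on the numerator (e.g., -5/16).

(0,0): OLD=53 → NEW=0, ERR=53
(0,1): OLD=1299/16 → NEW=0, ERR=1299/16
(0,2): OLD=25477/256 → NEW=0, ERR=25477/256
(0,3): OLD=411811/4096 → NEW=0, ERR=411811/4096
(0,4): OLD=6159477/65536 → NEW=0, ERR=6159477/65536
(0,5): OLD=110225203/1048576 → NEW=0, ERR=110225203/1048576
(1,0): OLD=32201/256 → NEW=0, ERR=32201/256
(1,1): OLD=398079/2048 → NEW=255, ERR=-124161/2048
(1,2): OLD=7897195/65536 → NEW=0, ERR=7897195/65536
(1,3): OLD=50588687/262144 → NEW=255, ERR=-16258033/262144
(1,4): OLD=1832586957/16777216 → NEW=0, ERR=1832586957/16777216
(1,5): OLD=44966222987/268435456 → NEW=255, ERR=-23484818293/268435456
(2,0): OLD=4618341/32768 → NEW=255, ERR=-3737499/32768
(2,1): OLD=78233383/1048576 → NEW=0, ERR=78233383/1048576
(2,2): OLD=2900453941/16777216 → NEW=255, ERR=-1377736139/16777216
(2,3): OLD=11100309709/134217728 → NEW=0, ERR=11100309709/134217728
(2,4): OLD=661585210599/4294967296 → NEW=255, ERR=-433631449881/4294967296
(2,5): OLD=3595115426497/68719476736 → NEW=0, ERR=3595115426497/68719476736
Target (2,5): original=117, with diffused error = 3595115426497/68719476736

Answer: 3595115426497/68719476736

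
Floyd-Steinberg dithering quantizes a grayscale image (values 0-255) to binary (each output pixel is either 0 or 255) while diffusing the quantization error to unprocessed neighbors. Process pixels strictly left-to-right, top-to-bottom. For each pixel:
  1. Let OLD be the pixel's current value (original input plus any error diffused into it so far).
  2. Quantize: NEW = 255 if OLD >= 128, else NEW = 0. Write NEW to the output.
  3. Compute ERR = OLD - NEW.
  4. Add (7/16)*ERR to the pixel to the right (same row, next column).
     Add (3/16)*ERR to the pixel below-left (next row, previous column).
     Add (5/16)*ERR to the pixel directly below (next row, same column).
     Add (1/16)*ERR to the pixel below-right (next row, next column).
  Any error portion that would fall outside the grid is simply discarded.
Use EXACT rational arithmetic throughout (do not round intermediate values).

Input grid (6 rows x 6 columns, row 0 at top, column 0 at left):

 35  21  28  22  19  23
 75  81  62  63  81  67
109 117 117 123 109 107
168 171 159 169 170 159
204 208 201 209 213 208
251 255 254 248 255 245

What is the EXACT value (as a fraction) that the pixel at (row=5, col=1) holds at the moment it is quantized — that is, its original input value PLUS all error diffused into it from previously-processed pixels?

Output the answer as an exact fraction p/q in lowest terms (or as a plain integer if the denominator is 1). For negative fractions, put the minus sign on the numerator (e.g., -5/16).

Answer: 3067187605867339/17592186044416

Derivation:
(0,0): OLD=35 → NEW=0, ERR=35
(0,1): OLD=581/16 → NEW=0, ERR=581/16
(0,2): OLD=11235/256 → NEW=0, ERR=11235/256
(0,3): OLD=168757/4096 → NEW=0, ERR=168757/4096
(0,4): OLD=2426483/65536 → NEW=0, ERR=2426483/65536
(0,5): OLD=41102629/1048576 → NEW=0, ERR=41102629/1048576
(1,0): OLD=23743/256 → NEW=0, ERR=23743/256
(1,1): OLD=293561/2048 → NEW=255, ERR=-228679/2048
(1,2): OLD=2415533/65536 → NEW=0, ERR=2415533/65536
(1,3): OLD=26656297/262144 → NEW=0, ERR=26656297/262144
(1,4): OLD=2465959131/16777216 → NEW=255, ERR=-1812230949/16777216
(1,5): OLD=9208948877/268435456 → NEW=0, ERR=9208948877/268435456
(2,0): OLD=3835395/32768 → NEW=0, ERR=3835395/32768
(2,1): OLD=153115089/1048576 → NEW=255, ERR=-114271791/1048576
(2,2): OLD=1559066291/16777216 → NEW=0, ERR=1559066291/16777216
(2,3): OLD=23821361883/134217728 → NEW=255, ERR=-10404158757/134217728
(2,4): OLD=232437631505/4294967296 → NEW=0, ERR=232437631505/4294967296
(2,5): OLD=9252832218503/68719476736 → NEW=255, ERR=-8270634349177/68719476736
(3,0): OLD=3089420115/16777216 → NEW=255, ERR=-1188769965/16777216
(3,1): OLD=17540125527/134217728 → NEW=255, ERR=-16685395113/134217728
(3,2): OLD=120587760181/1073741824 → NEW=0, ERR=120587760181/1073741824
(3,3): OLD=14421817317343/68719476736 → NEW=255, ERR=-3101649250337/68719476736
(3,4): OLD=76830805079423/549755813888 → NEW=255, ERR=-63356927462017/549755813888
(3,5): OLD=654006941162513/8796093022208 → NEW=0, ERR=654006941162513/8796093022208
(4,0): OLD=340479680253/2147483648 → NEW=255, ERR=-207128649987/2147483648
(4,1): OLD=4933457427161/34359738368 → NEW=255, ERR=-3828275856679/34359738368
(4,2): OLD=188146188398523/1099511627776 → NEW=255, ERR=-92229276684357/1099511627776
(4,3): OLD=2526370308118727/17592186044416 → NEW=255, ERR=-1959637133207353/17592186044416
(4,4): OLD=39229621151884343/281474976710656 → NEW=255, ERR=-32546497909332937/281474976710656
(4,5): OLD=781125600853181985/4503599627370496 → NEW=255, ERR=-367292304126294495/4503599627370496
(5,0): OLD=109933589716891/549755813888 → NEW=255, ERR=-30254142824549/549755813888
(5,1): OLD=3067187605867339/17592186044416 → NEW=255, ERR=-1418819835458741/17592186044416
Target (5,1): original=255, with diffused error = 3067187605867339/17592186044416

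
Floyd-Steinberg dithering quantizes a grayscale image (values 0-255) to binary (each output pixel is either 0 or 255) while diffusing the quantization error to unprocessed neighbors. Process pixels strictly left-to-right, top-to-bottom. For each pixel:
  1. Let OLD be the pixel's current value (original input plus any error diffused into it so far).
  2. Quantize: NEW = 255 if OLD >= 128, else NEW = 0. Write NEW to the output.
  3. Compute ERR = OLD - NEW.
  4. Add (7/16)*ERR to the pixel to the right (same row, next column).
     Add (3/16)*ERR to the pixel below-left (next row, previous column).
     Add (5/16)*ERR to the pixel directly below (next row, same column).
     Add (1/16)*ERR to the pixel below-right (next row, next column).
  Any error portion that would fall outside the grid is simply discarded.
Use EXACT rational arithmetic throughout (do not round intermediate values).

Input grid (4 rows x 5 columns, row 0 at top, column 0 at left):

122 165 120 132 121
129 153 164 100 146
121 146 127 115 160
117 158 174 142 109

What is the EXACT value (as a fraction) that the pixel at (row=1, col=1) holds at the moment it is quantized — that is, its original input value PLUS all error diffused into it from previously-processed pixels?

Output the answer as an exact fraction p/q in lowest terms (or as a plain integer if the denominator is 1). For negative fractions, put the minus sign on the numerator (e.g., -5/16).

Answer: 130279/1024

Derivation:
(0,0): OLD=122 → NEW=0, ERR=122
(0,1): OLD=1747/8 → NEW=255, ERR=-293/8
(0,2): OLD=13309/128 → NEW=0, ERR=13309/128
(0,3): OLD=363499/2048 → NEW=255, ERR=-158741/2048
(0,4): OLD=2853741/32768 → NEW=0, ERR=2853741/32768
(1,0): OLD=20513/128 → NEW=255, ERR=-12127/128
(1,1): OLD=130279/1024 → NEW=0, ERR=130279/1024
Target (1,1): original=153, with diffused error = 130279/1024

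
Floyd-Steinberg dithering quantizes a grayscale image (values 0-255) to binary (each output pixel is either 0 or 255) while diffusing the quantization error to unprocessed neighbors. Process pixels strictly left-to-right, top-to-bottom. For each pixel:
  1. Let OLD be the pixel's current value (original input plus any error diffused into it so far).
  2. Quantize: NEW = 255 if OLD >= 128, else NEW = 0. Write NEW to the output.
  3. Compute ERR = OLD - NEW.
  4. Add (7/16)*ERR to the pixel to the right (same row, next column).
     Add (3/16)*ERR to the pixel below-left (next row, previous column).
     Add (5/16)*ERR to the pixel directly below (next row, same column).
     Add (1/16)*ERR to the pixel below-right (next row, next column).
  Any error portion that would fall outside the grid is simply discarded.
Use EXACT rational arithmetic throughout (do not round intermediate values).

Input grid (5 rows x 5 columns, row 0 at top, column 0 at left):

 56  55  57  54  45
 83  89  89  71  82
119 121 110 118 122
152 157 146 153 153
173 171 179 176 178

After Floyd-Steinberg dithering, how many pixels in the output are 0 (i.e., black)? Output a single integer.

Answer: 13

Derivation:
(0,0): OLD=56 → NEW=0, ERR=56
(0,1): OLD=159/2 → NEW=0, ERR=159/2
(0,2): OLD=2937/32 → NEW=0, ERR=2937/32
(0,3): OLD=48207/512 → NEW=0, ERR=48207/512
(0,4): OLD=706089/8192 → NEW=0, ERR=706089/8192
(1,0): OLD=3693/32 → NEW=0, ERR=3693/32
(1,1): OLD=47371/256 → NEW=255, ERR=-17909/256
(1,2): OLD=898647/8192 → NEW=0, ERR=898647/8192
(1,3): OLD=5580835/32768 → NEW=255, ERR=-2775005/32768
(1,4): OLD=40773609/524288 → NEW=0, ERR=40773609/524288
(2,0): OLD=581417/4096 → NEW=255, ERR=-463063/4096
(2,1): OLD=10152739/131072 → NEW=0, ERR=10152739/131072
(2,2): OLD=331178185/2097152 → NEW=255, ERR=-203595575/2097152
(2,3): OLD=2365589291/33554432 → NEW=0, ERR=2365589291/33554432
(2,4): OLD=92263326061/536870912 → NEW=255, ERR=-44638756499/536870912
(3,0): OLD=275135241/2097152 → NEW=255, ERR=-259638519/2097152
(3,1): OLD=1707460165/16777216 → NEW=0, ERR=1707460165/16777216
(3,2): OLD=95695818519/536870912 → NEW=255, ERR=-41206264041/536870912
(3,3): OLD=128628318859/1073741824 → NEW=0, ERR=128628318859/1073741824
(3,4): OLD=3158229509487/17179869184 → NEW=255, ERR=-1222637132433/17179869184
(4,0): OLD=41176173623/268435456 → NEW=255, ERR=-27274867657/268435456
(4,1): OLD=1170138041447/8589934592 → NEW=255, ERR=-1020295279513/8589934592
(4,2): OLD=18124303848713/137438953472 → NEW=255, ERR=-16922629286647/137438953472
(4,3): OLD=310999717267495/2199023255552 → NEW=255, ERR=-249751212898265/2199023255552
(4,4): OLD=3995502773790353/35184372088832 → NEW=0, ERR=3995502773790353/35184372088832
Output grid:
  Row 0: .....  (5 black, running=5)
  Row 1: .#.#.  (3 black, running=8)
  Row 2: #.#.#  (2 black, running=10)
  Row 3: #.#.#  (2 black, running=12)
  Row 4: ####.  (1 black, running=13)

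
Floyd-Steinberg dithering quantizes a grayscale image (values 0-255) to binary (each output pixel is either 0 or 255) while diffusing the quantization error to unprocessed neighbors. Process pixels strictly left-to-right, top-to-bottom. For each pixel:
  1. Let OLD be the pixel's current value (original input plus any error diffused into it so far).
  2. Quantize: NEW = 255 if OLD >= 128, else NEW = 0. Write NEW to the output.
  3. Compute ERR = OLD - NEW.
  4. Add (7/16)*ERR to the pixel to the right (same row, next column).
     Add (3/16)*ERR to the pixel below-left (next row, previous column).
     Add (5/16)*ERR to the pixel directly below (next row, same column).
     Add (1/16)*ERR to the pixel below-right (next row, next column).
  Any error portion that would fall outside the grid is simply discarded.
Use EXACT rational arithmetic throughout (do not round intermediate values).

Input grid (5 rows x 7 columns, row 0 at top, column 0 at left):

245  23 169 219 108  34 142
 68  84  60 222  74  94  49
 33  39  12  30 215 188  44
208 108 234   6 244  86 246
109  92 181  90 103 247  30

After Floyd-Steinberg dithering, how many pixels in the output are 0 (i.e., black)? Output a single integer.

(0,0): OLD=245 → NEW=255, ERR=-10
(0,1): OLD=149/8 → NEW=0, ERR=149/8
(0,2): OLD=22675/128 → NEW=255, ERR=-9965/128
(0,3): OLD=378757/2048 → NEW=255, ERR=-143483/2048
(0,4): OLD=2534563/32768 → NEW=0, ERR=2534563/32768
(0,5): OLD=35567733/524288 → NEW=0, ERR=35567733/524288
(0,6): OLD=1440156467/8388608 → NEW=255, ERR=-698938573/8388608
(1,0): OLD=8751/128 → NEW=0, ERR=8751/128
(1,1): OLD=107017/1024 → NEW=0, ERR=107017/1024
(1,2): OLD=2274813/32768 → NEW=0, ERR=2274813/32768
(1,3): OLD=31472409/131072 → NEW=255, ERR=-1950951/131072
(1,4): OLD=838866955/8388608 → NEW=0, ERR=838866955/8388608
(1,5): OLD=9942993083/67108864 → NEW=255, ERR=-7169767237/67108864
(1,6): OLD=-20979894379/1073741824 → NEW=0, ERR=-20979894379/1073741824
(2,0): OLD=1211763/16384 → NEW=0, ERR=1211763/16384
(2,1): OLD=63599329/524288 → NEW=0, ERR=63599329/524288
(2,2): OLD=759224931/8388608 → NEW=0, ERR=759224931/8388608
(2,3): OLD=5907877515/67108864 → NEW=0, ERR=5907877515/67108864
(2,4): OLD=141628062171/536870912 → NEW=255, ERR=4725979611/536870912
(2,5): OLD=2766833029289/17179869184 → NEW=255, ERR=-1614033612631/17179869184
(2,6): OLD=-2717459345873/274877906944 → NEW=0, ERR=-2717459345873/274877906944
(3,0): OLD=2129510531/8388608 → NEW=255, ERR=-9584509/8388608
(3,1): OLD=11207233415/67108864 → NEW=255, ERR=-5905526905/67108864
(3,2): OLD=133075121189/536870912 → NEW=255, ERR=-3826961371/536870912
(3,3): OLD=80958578243/2147483648 → NEW=0, ERR=80958578243/2147483648
(3,4): OLD=69030362219651/274877906944 → NEW=255, ERR=-1063504051069/274877906944
(3,5): OLD=117966053055097/2199023255552 → NEW=0, ERR=117966053055097/2199023255552
(3,6): OLD=9165823228986663/35184372088832 → NEW=255, ERR=193808346334503/35184372088832
(4,0): OLD=98937897741/1073741824 → NEW=0, ERR=98937897741/1073741824
(4,1): OLD=1776482511337/17179869184 → NEW=0, ERR=1776482511337/17179869184
(4,2): OLD=62007155907015/274877906944 → NEW=255, ERR=-8086710363705/274877906944
(4,3): OLD=192940393576893/2199023255552 → NEW=0, ERR=192940393576893/2199023255552
(4,4): OLD=2684416330715655/17592186044416 → NEW=255, ERR=-1801591110610425/17592186044416
(4,5): OLD=123708943711392551/562949953421312 → NEW=255, ERR=-19843294411042009/562949953421312
(4,6): OLD=177016894053800769/9007199254740992 → NEW=0, ERR=177016894053800769/9007199254740992
Output grid:
  Row 0: #.##..#  (3 black, running=3)
  Row 1: ...#.#.  (5 black, running=8)
  Row 2: ....##.  (5 black, running=13)
  Row 3: ###.#.#  (2 black, running=15)
  Row 4: ..#.##.  (4 black, running=19)

Answer: 19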